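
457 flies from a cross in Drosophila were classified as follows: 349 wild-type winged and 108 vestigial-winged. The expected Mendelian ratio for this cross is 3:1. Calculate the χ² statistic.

0.456

The 3:1 ratio has 4 parts, so with N = 457 the expected counts are:
  wild-type winged: 457 × 3/4 = 342.75
  vestigial-winged: 457 × 1/4 = 114.25
χ² = Σ (O − E)² / E
  wild-type winged: (349 − 342.75)² / 342.75 = 0.1140
  vestigial-winged: (108 − 114.25)² / 114.25 = 0.3419
χ² = 0.1140 + 0.3419 = 0.4559 ≈ 0.456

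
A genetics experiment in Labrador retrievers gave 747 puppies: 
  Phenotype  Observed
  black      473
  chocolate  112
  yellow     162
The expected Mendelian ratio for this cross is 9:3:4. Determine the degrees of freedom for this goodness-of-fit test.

2

A goodness-of-fit test with 3 phenotype classes has df = 3 − 1 = 2.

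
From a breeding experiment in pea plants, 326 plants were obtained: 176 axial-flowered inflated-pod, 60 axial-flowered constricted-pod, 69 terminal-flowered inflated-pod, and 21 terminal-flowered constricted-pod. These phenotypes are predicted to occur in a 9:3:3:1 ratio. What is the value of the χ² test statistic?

The 9:3:3:1 ratio has 16 parts, so with N = 326 the expected counts are:
  axial-flowered inflated-pod: 326 × 9/16 = 183.375
  axial-flowered constricted-pod: 326 × 3/16 = 61.125
  terminal-flowered inflated-pod: 326 × 3/16 = 61.125
  terminal-flowered constricted-pod: 326 × 1/16 = 20.375
χ² = Σ (O − E)² / E
  axial-flowered inflated-pod: (176 − 183.375)² / 183.375 = 0.2966
  axial-flowered constricted-pod: (60 − 61.125)² / 61.125 = 0.0207
  terminal-flowered inflated-pod: (69 − 61.125)² / 61.125 = 1.0146
  terminal-flowered constricted-pod: (21 − 20.375)² / 20.375 = 0.0192
χ² = 0.2966 + 0.0207 + 1.0146 + 0.0192 = 1.3511 ≈ 1.351

1.351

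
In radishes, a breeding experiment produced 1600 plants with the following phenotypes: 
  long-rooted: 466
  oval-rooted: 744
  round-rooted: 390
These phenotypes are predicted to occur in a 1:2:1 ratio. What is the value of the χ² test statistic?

Total ratio parts = 4. Expected numbers out of 1600:
  long-rooted: 1600 × 1/4 = 400
  oval-rooted: 1600 × 2/4 = 800
  round-rooted: 1600 × 1/4 = 400
χ² = Σ (O − E)² / E
  long-rooted: (466 − 400)² / 400 = 10.8900
  oval-rooted: (744 − 800)² / 800 = 3.9200
  round-rooted: (390 − 400)² / 400 = 0.2500
χ² = 10.8900 + 3.9200 + 0.2500 = 15.060

15.060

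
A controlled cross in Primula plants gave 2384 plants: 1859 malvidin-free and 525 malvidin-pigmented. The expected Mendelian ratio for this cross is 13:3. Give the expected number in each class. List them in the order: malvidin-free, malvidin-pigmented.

1937, 447

The 13:3 ratio has 16 parts, so with N = 2384 the expected counts are:
  malvidin-free: 2384 × 13/16 = 1937
  malvidin-pigmented: 2384 × 3/16 = 447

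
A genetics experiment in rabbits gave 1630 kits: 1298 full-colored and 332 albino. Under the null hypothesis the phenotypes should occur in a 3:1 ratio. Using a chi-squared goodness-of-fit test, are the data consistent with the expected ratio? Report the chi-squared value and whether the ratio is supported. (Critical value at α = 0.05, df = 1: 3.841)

Total ratio parts = 4. Expected numbers out of 1630:
  full-colored: 1630 × 3/4 = 1222.5
  albino: 1630 × 1/4 = 407.5
χ² = Σ (O − E)² / E
  full-colored: (1298 − 1222.5)² / 1222.5 = 4.6628
  albino: (332 − 407.5)² / 407.5 = 13.9883
χ² = 4.6628 + 13.9883 = 18.6511 ≈ 18.651
Degrees of freedom = 2 − 1 = 1; critical value at α = 0.05 is 3.841.
Since 18.651 > 3.841, we reject the null hypothesis — the data do not fit the 3:1 ratio.

18.651; not consistent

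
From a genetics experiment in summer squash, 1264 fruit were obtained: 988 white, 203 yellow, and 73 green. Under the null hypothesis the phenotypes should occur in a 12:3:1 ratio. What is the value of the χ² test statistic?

7.021

The 12:3:1 ratio has 16 parts, so with N = 1264 the expected counts are:
  white: 1264 × 12/16 = 948
  yellow: 1264 × 3/16 = 237
  green: 1264 × 1/16 = 79
χ² = Σ (O − E)² / E
  white: (988 − 948)² / 948 = 1.6878
  yellow: (203 − 237)² / 237 = 4.8776
  green: (73 − 79)² / 79 = 0.4557
χ² = 1.6878 + 4.8776 + 0.4557 = 7.0211 ≈ 7.021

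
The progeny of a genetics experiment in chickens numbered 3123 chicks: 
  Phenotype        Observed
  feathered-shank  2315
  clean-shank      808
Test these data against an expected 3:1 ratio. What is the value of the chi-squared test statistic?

The 3:1 ratio has 4 parts, so with N = 3123 the expected counts are:
  feathered-shank: 3123 × 3/4 = 2342.25
  clean-shank: 3123 × 1/4 = 780.75
χ² = Σ (O − E)² / E
  feathered-shank: (2315 − 2342.25)² / 2342.25 = 0.3170
  clean-shank: (808 − 780.75)² / 780.75 = 0.9511
χ² = 0.3170 + 0.9511 = 1.2681 ≈ 1.268

1.268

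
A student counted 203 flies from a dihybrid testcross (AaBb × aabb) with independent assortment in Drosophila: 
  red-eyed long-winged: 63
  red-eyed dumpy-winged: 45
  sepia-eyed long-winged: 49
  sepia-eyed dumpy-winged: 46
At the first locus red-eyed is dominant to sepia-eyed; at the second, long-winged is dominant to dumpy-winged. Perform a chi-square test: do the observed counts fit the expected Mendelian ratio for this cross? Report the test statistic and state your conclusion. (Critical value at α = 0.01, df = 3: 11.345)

4.113; consistent

A dihybrid testcross with independent assortment gives a 1:1:1:1 ratio.
Expected counts for N = 203 under a 1:1:1:1 ratio (total parts = 4):
  red-eyed long-winged: 203 × 1/4 = 50.75
  red-eyed dumpy-winged: 203 × 1/4 = 50.75
  sepia-eyed long-winged: 203 × 1/4 = 50.75
  sepia-eyed dumpy-winged: 203 × 1/4 = 50.75
χ² = Σ (O − E)² / E
  red-eyed long-winged: (63 − 50.75)² / 50.75 = 2.9569
  red-eyed dumpy-winged: (45 − 50.75)² / 50.75 = 0.6515
  sepia-eyed long-winged: (49 − 50.75)² / 50.75 = 0.0603
  sepia-eyed dumpy-winged: (46 − 50.75)² / 50.75 = 0.4446
χ² = 2.9569 + 0.6515 + 0.0603 + 0.4446 = 4.1133 ≈ 4.113
Degrees of freedom = 4 − 1 = 3; critical value at α = 0.01 is 11.345.
Since 4.113 < 11.345, we fail to reject the null hypothesis — the data are consistent with the 1:1:1:1 ratio.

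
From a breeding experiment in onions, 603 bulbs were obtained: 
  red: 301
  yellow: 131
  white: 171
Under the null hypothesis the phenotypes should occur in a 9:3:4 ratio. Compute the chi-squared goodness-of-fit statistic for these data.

The 9:3:4 ratio has 16 parts, so with N = 603 the expected counts are:
  red: 603 × 9/16 = 339.1875
  yellow: 603 × 3/16 = 113.0625
  white: 603 × 4/16 = 150.75
χ² = Σ (O − E)² / E
  red: (301 − 339.1875)² / 339.1875 = 4.2993
  yellow: (131 − 113.0625)² / 113.0625 = 2.8458
  white: (171 − 150.75)² / 150.75 = 2.7201
χ² = 4.2993 + 2.8458 + 2.7201 = 9.8652 ≈ 9.865

9.865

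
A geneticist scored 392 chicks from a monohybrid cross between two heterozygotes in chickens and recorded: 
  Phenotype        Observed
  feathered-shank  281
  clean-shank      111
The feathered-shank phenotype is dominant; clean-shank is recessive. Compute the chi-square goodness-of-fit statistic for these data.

2.299

For a monohybrid cross between heterozygotes with complete dominance, the expected phenotypic ratio is 3:1.
Total ratio parts = 4. Expected numbers out of 392:
  feathered-shank: 392 × 3/4 = 294
  clean-shank: 392 × 1/4 = 98
χ² = Σ (O − E)² / E
  feathered-shank: (281 − 294)² / 294 = 0.5748
  clean-shank: (111 − 98)² / 98 = 1.7245
χ² = 0.5748 + 1.7245 = 2.2993 ≈ 2.299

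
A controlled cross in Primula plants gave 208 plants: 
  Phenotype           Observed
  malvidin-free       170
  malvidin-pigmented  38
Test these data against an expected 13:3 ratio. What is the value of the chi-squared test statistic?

0.032

The 13:3 ratio has 16 parts, so with N = 208 the expected counts are:
  malvidin-free: 208 × 13/16 = 169
  malvidin-pigmented: 208 × 3/16 = 39
χ² = Σ (O − E)² / E
  malvidin-free: (170 − 169)² / 169 = 0.0059
  malvidin-pigmented: (38 − 39)² / 39 = 0.0256
χ² = 0.0059 + 0.0256 = 0.0315 ≈ 0.032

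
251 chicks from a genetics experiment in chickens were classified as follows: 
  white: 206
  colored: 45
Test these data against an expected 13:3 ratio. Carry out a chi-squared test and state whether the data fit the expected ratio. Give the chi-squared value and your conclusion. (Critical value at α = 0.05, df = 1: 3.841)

The 13:3 ratio has 16 parts, so with N = 251 the expected counts are:
  white: 251 × 13/16 = 203.9375
  colored: 251 × 3/16 = 47.0625
χ² = Σ (O − E)² / E
  white: (206 − 203.9375)² / 203.9375 = 0.0209
  colored: (45 − 47.0625)² / 47.0625 = 0.0904
χ² = 0.0209 + 0.0904 = 0.1113 ≈ 0.111
Degrees of freedom = 2 − 1 = 1; critical value at α = 0.05 is 3.841.
Since 0.111 < 3.841, we fail to reject the null hypothesis — the data are consistent with the 13:3 ratio.

0.111; consistent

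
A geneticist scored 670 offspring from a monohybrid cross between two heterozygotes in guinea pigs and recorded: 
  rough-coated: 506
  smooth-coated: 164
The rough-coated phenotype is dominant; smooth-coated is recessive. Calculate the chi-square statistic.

For a monohybrid cross between heterozygotes with complete dominance, the expected phenotypic ratio is 3:1.
Under the 3:1 hypothesis (Σ ratio = 4, N = 670):
  rough-coated: 670 × 3/4 = 502.5
  smooth-coated: 670 × 1/4 = 167.5
χ² = Σ (O − E)² / E
  rough-coated: (506 − 502.5)² / 502.5 = 0.0244
  smooth-coated: (164 − 167.5)² / 167.5 = 0.0731
χ² = 0.0244 + 0.0731 = 0.0975 ≈ 0.098

0.098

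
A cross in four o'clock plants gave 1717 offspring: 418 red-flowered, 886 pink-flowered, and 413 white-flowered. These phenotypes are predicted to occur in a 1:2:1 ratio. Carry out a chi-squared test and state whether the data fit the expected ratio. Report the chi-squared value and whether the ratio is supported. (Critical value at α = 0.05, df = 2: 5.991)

1.791; consistent

Under the 1:2:1 hypothesis (Σ ratio = 4, N = 1717):
  red-flowered: 1717 × 1/4 = 429.25
  pink-flowered: 1717 × 2/4 = 858.5
  white-flowered: 1717 × 1/4 = 429.25
χ² = Σ (O − E)² / E
  red-flowered: (418 − 429.25)² / 429.25 = 0.2948
  pink-flowered: (886 − 858.5)² / 858.5 = 0.8809
  white-flowered: (413 − 429.25)² / 429.25 = 0.6152
χ² = 0.2948 + 0.8809 + 0.6152 = 1.7909 ≈ 1.791
Degrees of freedom = 3 − 1 = 2; critical value at α = 0.05 is 5.991.
Since 1.791 < 5.991, we fail to reject the null hypothesis — the data are consistent with the 1:2:1 ratio.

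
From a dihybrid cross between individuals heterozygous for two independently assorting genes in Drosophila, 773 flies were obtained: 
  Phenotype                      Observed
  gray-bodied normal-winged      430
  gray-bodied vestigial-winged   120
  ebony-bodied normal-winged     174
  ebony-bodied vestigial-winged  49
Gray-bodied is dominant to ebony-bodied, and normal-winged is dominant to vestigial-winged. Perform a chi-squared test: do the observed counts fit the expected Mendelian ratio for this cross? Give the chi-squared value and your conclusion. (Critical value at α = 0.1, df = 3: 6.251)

A dihybrid F₂ with independent assortment and complete dominance at both loci gives a 9:3:3:1 phenotypic ratio.
Total ratio parts = 16. Expected numbers out of 773:
  gray-bodied normal-winged: 773 × 9/16 = 434.8125
  gray-bodied vestigial-winged: 773 × 3/16 = 144.9375
  ebony-bodied normal-winged: 773 × 3/16 = 144.9375
  ebony-bodied vestigial-winged: 773 × 1/16 = 48.3125
χ² = Σ (O − E)² / E
  gray-bodied normal-winged: (430 − 434.8125)² / 434.8125 = 0.0533
  gray-bodied vestigial-winged: (120 − 144.9375)² / 144.9375 = 4.2907
  ebony-bodied normal-winged: (174 − 144.9375)² / 144.9375 = 5.8275
  ebony-bodied vestigial-winged: (49 − 48.3125)² / 48.3125 = 0.0098
χ² = 0.0533 + 4.2907 + 5.8275 + 0.0098 = 10.1813 ≈ 10.181
Degrees of freedom = 4 − 1 = 3; critical value at α = 0.1 is 6.251.
Since 10.181 > 6.251, we reject the null hypothesis — the data do not fit the 9:3:3:1 ratio.

10.181; not consistent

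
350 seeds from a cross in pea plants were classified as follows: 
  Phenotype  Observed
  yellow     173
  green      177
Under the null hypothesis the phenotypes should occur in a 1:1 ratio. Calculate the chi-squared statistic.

0.046

Expected counts for N = 350 under a 1:1 ratio (total parts = 2):
  yellow: 350 × 1/2 = 175
  green: 350 × 1/2 = 175
χ² = Σ (O − E)² / E
  yellow: (173 − 175)² / 175 = 0.0229
  green: (177 − 175)² / 175 = 0.0229
χ² = 0.0229 + 0.0229 = 0.0458 ≈ 0.046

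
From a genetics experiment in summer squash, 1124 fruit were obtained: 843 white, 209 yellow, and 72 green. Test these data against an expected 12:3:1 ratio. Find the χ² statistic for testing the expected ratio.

Under the 12:3:1 hypothesis (Σ ratio = 16, N = 1124):
  white: 1124 × 12/16 = 843
  yellow: 1124 × 3/16 = 210.75
  green: 1124 × 1/16 = 70.25
χ² = Σ (O − E)² / E
  white: (843 − 843)² / 843 = 0.0000
  yellow: (209 − 210.75)² / 210.75 = 0.0145
  green: (72 − 70.25)² / 70.25 = 0.0436
χ² = 0.0000 + 0.0145 + 0.0436 = 0.0581 ≈ 0.058

0.058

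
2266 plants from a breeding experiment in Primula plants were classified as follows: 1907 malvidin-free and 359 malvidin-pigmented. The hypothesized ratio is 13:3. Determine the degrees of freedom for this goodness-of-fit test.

A goodness-of-fit test with 2 phenotype classes has df = 2 − 1 = 1.

1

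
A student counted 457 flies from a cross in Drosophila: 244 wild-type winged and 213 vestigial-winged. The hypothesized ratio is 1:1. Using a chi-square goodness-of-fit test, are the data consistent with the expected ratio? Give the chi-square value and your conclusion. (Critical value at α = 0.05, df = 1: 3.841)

2.103; consistent

The 1:1 ratio has 2 parts, so with N = 457 the expected counts are:
  wild-type winged: 457 × 1/2 = 228.5
  vestigial-winged: 457 × 1/2 = 228.5
χ² = Σ (O − E)² / E
  wild-type winged: (244 − 228.5)² / 228.5 = 1.0514
  vestigial-winged: (213 − 228.5)² / 228.5 = 1.0514
χ² = 1.0514 + 1.0514 = 2.1028 ≈ 2.103
Degrees of freedom = 2 − 1 = 1; critical value at α = 0.05 is 3.841.
Since 2.103 < 3.841, we fail to reject the null hypothesis — the data are consistent with the 1:1 ratio.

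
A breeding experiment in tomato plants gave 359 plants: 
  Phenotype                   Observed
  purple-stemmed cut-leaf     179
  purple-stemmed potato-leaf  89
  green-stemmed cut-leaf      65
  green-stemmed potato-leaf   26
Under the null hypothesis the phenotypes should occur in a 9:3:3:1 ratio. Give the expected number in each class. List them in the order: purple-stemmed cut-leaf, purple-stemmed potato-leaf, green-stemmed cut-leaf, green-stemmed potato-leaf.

201.9375, 67.3125, 67.3125, 22.4375

The 9:3:3:1 ratio has 16 parts, so with N = 359 the expected counts are:
  purple-stemmed cut-leaf: 359 × 9/16 = 201.9375
  purple-stemmed potato-leaf: 359 × 3/16 = 67.3125
  green-stemmed cut-leaf: 359 × 3/16 = 67.3125
  green-stemmed potato-leaf: 359 × 1/16 = 22.4375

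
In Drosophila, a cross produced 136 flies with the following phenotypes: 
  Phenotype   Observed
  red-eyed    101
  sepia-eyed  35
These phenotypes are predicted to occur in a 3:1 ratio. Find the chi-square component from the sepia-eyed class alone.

0.029

Total ratio parts = 4. Expected numbers out of 136:
  red-eyed: 136 × 3/4 = 102
  sepia-eyed: 136 × 1/4 = 34
Contribution of sepia-eyed: (35 − 34)² / 34 = 0.0294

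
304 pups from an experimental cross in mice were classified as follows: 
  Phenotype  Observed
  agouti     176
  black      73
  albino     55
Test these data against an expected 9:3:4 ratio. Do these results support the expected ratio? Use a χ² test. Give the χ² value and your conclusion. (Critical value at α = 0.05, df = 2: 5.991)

Under the 9:3:4 hypothesis (Σ ratio = 16, N = 304):
  agouti: 304 × 9/16 = 171
  black: 304 × 3/16 = 57
  albino: 304 × 4/16 = 76
χ² = Σ (O − E)² / E
  agouti: (176 − 171)² / 171 = 0.1462
  black: (73 − 57)² / 57 = 4.4912
  albino: (55 − 76)² / 76 = 5.8026
χ² = 0.1462 + 4.4912 + 5.8026 = 10.440
Degrees of freedom = 3 − 1 = 2; critical value at α = 0.05 is 5.991.
Since 10.440 > 5.991, we reject the null hypothesis — the data do not fit the 9:3:4 ratio.

10.440; not consistent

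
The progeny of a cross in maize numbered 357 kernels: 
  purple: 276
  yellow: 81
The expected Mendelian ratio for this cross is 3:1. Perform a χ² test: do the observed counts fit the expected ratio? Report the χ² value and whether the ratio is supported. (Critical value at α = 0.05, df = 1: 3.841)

Under the 3:1 hypothesis (Σ ratio = 4, N = 357):
  purple: 357 × 3/4 = 267.75
  yellow: 357 × 1/4 = 89.25
χ² = Σ (O − E)² / E
  purple: (276 − 267.75)² / 267.75 = 0.2542
  yellow: (81 − 89.25)² / 89.25 = 0.7626
χ² = 0.2542 + 0.7626 = 1.0168 ≈ 1.017
Degrees of freedom = 2 − 1 = 1; critical value at α = 0.05 is 3.841.
Since 1.017 < 3.841, we fail to reject the null hypothesis — the data are consistent with the 3:1 ratio.

1.017; consistent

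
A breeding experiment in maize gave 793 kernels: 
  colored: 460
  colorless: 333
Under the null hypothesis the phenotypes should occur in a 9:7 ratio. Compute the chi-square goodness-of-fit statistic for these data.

0.995

Total ratio parts = 16. Expected numbers out of 793:
  colored: 793 × 9/16 = 446.0625
  colorless: 793 × 7/16 = 346.9375
χ² = Σ (O − E)² / E
  colored: (460 − 446.0625)² / 446.0625 = 0.4355
  colorless: (333 − 346.9375)² / 346.9375 = 0.5599
χ² = 0.4355 + 0.5599 = 0.9954 ≈ 0.995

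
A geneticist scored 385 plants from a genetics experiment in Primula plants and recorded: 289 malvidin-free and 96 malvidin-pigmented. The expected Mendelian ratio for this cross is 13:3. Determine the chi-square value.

Under the 13:3 hypothesis (Σ ratio = 16, N = 385):
  malvidin-free: 385 × 13/16 = 312.8125
  malvidin-pigmented: 385 × 3/16 = 72.1875
χ² = Σ (O − E)² / E
  malvidin-free: (289 − 312.8125)² / 312.8125 = 1.8127
  malvidin-pigmented: (96 − 72.1875)² / 72.1875 = 7.8550
χ² = 1.8127 + 7.8550 = 9.6677 ≈ 9.668

9.668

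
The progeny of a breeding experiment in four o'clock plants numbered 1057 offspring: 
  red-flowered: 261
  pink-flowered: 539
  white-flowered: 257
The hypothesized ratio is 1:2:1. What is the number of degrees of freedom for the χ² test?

2

A goodness-of-fit test with 3 phenotype classes has df = 3 − 1 = 2.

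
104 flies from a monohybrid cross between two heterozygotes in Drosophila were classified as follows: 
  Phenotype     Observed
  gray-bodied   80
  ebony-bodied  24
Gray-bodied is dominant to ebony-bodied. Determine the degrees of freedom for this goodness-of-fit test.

For a monohybrid cross between heterozygotes with complete dominance, the expected phenotypic ratio is 3:1.
A goodness-of-fit test with 2 phenotype classes has df = 2 − 1 = 1.

1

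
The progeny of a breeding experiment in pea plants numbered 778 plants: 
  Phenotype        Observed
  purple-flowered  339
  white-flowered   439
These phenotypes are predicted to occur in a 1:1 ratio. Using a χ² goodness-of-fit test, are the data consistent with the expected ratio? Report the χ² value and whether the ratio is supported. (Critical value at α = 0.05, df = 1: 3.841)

The 1:1 ratio has 2 parts, so with N = 778 the expected counts are:
  purple-flowered: 778 × 1/2 = 389
  white-flowered: 778 × 1/2 = 389
χ² = Σ (O − E)² / E
  purple-flowered: (339 − 389)² / 389 = 6.4267
  white-flowered: (439 − 389)² / 389 = 6.4267
χ² = 6.4267 + 6.4267 = 12.8534 ≈ 12.853
Degrees of freedom = 2 − 1 = 1; critical value at α = 0.05 is 3.841.
Since 12.853 > 3.841, we reject the null hypothesis — the data do not fit the 1:1 ratio.

12.853; not consistent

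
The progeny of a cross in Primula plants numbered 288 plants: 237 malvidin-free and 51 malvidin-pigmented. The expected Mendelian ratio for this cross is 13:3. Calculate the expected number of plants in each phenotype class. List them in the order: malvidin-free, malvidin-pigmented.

234, 54

Expected counts for N = 288 under a 13:3 ratio (total parts = 16):
  malvidin-free: 288 × 13/16 = 234
  malvidin-pigmented: 288 × 3/16 = 54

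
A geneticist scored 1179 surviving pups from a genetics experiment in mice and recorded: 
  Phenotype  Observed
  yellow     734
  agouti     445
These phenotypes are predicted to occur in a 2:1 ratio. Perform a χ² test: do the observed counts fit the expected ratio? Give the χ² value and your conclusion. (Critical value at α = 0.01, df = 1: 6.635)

The 2:1 ratio has 3 parts, so with N = 1179 the expected counts are:
  yellow: 1179 × 2/3 = 786
  agouti: 1179 × 1/3 = 393
χ² = Σ (O − E)² / E
  yellow: (734 − 786)² / 786 = 3.4402
  agouti: (445 − 393)² / 393 = 6.8804
χ² = 3.4402 + 6.8804 = 10.3206 ≈ 10.321
Degrees of freedom = 2 − 1 = 1; critical value at α = 0.01 is 6.635.
Since 10.321 > 6.635, we reject the null hypothesis — the data do not fit the 2:1 ratio.

10.321; not consistent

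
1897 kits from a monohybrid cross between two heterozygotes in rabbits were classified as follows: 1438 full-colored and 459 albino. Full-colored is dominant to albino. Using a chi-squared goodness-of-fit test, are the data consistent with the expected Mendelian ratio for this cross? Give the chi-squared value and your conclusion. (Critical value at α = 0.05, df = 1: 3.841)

0.654; consistent

For a monohybrid cross between heterozygotes with complete dominance, the expected phenotypic ratio is 3:1.
Expected counts for N = 1897 under a 3:1 ratio (total parts = 4):
  full-colored: 1897 × 3/4 = 1422.75
  albino: 1897 × 1/4 = 474.25
χ² = Σ (O − E)² / E
  full-colored: (1438 − 1422.75)² / 1422.75 = 0.1635
  albino: (459 − 474.25)² / 474.25 = 0.4904
χ² = 0.1635 + 0.4904 = 0.6539 ≈ 0.654
Degrees of freedom = 2 − 1 = 1; critical value at α = 0.05 is 3.841.
Since 0.654 < 3.841, we fail to reject the null hypothesis — the data are consistent with the 3:1 ratio.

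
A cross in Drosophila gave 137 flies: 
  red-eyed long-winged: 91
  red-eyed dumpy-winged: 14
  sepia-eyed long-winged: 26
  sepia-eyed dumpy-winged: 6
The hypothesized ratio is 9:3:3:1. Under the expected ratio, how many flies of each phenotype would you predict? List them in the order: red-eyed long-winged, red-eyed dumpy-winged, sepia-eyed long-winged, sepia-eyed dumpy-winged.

Total ratio parts = 16. Expected numbers out of 137:
  red-eyed long-winged: 137 × 9/16 = 77.0625
  red-eyed dumpy-winged: 137 × 3/16 = 25.6875
  sepia-eyed long-winged: 137 × 3/16 = 25.6875
  sepia-eyed dumpy-winged: 137 × 1/16 = 8.5625

77.0625, 25.6875, 25.6875, 8.5625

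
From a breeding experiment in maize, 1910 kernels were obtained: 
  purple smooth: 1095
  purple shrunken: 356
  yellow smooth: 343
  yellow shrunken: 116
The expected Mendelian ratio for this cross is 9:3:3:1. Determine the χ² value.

Total ratio parts = 16. Expected numbers out of 1910:
  purple smooth: 1910 × 9/16 = 1074.375
  purple shrunken: 1910 × 3/16 = 358.125
  yellow smooth: 1910 × 3/16 = 358.125
  yellow shrunken: 1910 × 1/16 = 119.375
χ² = Σ (O − E)² / E
  purple smooth: (1095 − 1074.375)² / 1074.375 = 0.3959
  purple shrunken: (356 − 358.125)² / 358.125 = 0.0126
  yellow smooth: (343 − 358.125)² / 358.125 = 0.6388
  yellow shrunken: (116 − 119.375)² / 119.375 = 0.0954
χ² = 0.3959 + 0.0126 + 0.6388 + 0.0954 = 1.1427 ≈ 1.143

1.143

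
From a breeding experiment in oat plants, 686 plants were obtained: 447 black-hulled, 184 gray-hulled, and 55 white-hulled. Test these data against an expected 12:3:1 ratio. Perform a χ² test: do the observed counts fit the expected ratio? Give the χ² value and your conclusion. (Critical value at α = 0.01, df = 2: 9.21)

The 12:3:1 ratio has 16 parts, so with N = 686 the expected counts are:
  black-hulled: 686 × 12/16 = 514.5
  gray-hulled: 686 × 3/16 = 128.625
  white-hulled: 686 × 1/16 = 42.875
χ² = Σ (O − E)² / E
  black-hulled: (447 − 514.5)² / 514.5 = 8.8557
  gray-hulled: (184 − 128.625)² / 128.625 = 23.8398
  white-hulled: (55 − 42.875)² / 42.875 = 3.4289
χ² = 8.8557 + 23.8398 + 3.4289 = 36.1244 ≈ 36.124
Degrees of freedom = 3 − 1 = 2; critical value at α = 0.01 is 9.21.
Since 36.124 > 9.21, we reject the null hypothesis — the data do not fit the 12:3:1 ratio.

36.124; not consistent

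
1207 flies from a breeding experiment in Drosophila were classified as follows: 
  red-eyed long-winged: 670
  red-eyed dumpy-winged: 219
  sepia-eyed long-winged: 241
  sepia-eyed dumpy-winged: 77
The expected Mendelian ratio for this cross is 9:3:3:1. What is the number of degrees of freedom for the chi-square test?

A goodness-of-fit test with 4 phenotype classes has df = 4 − 1 = 3.

3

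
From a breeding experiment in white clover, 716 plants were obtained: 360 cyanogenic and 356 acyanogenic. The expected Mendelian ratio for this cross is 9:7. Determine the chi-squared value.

Expected counts for N = 716 under a 9:7 ratio (total parts = 16):
  cyanogenic: 716 × 9/16 = 402.75
  acyanogenic: 716 × 7/16 = 313.25
χ² = Σ (O − E)² / E
  cyanogenic: (360 − 402.75)² / 402.75 = 4.5377
  acyanogenic: (356 − 313.25)² / 313.25 = 5.8342
χ² = 4.5377 + 5.8342 = 10.3719 ≈ 10.372

10.372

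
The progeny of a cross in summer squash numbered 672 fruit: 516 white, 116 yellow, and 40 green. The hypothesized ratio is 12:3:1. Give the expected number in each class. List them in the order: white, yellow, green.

Expected counts for N = 672 under a 12:3:1 ratio (total parts = 16):
  white: 672 × 12/16 = 504
  yellow: 672 × 3/16 = 126
  green: 672 × 1/16 = 42

504, 126, 42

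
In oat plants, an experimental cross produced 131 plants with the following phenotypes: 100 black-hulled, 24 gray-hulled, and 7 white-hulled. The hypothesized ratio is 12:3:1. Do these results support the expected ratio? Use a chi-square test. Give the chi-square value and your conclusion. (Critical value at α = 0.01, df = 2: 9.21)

0.216; consistent

The 12:3:1 ratio has 16 parts, so with N = 131 the expected counts are:
  black-hulled: 131 × 12/16 = 98.25
  gray-hulled: 131 × 3/16 = 24.5625
  white-hulled: 131 × 1/16 = 8.1875
χ² = Σ (O − E)² / E
  black-hulled: (100 − 98.25)² / 98.25 = 0.0312
  gray-hulled: (24 − 24.5625)² / 24.5625 = 0.0129
  white-hulled: (7 − 8.1875)² / 8.1875 = 0.1722
χ² = 0.0312 + 0.0129 + 0.1722 = 0.2163 ≈ 0.216
Degrees of freedom = 3 − 1 = 2; critical value at α = 0.01 is 9.21.
Since 0.216 < 9.21, we fail to reject the null hypothesis — the data are consistent with the 12:3:1 ratio.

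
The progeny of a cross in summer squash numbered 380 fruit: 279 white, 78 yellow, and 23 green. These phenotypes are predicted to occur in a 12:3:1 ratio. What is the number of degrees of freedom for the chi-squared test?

A goodness-of-fit test with 3 phenotype classes has df = 3 − 1 = 2.

2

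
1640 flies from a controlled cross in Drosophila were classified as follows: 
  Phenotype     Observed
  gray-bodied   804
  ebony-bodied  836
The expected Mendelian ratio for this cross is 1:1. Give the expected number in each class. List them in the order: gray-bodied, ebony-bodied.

820, 820

Under the 1:1 hypothesis (Σ ratio = 2, N = 1640):
  gray-bodied: 1640 × 1/2 = 820
  ebony-bodied: 1640 × 1/2 = 820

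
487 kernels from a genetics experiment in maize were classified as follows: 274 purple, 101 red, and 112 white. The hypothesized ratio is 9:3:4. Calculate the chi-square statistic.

1.809

Under the 9:3:4 hypothesis (Σ ratio = 16, N = 487):
  purple: 487 × 9/16 = 273.9375
  red: 487 × 3/16 = 91.3125
  white: 487 × 4/16 = 121.75
χ² = Σ (O − E)² / E
  purple: (274 − 273.9375)² / 273.9375 = 0.0000
  red: (101 − 91.3125)² / 91.3125 = 1.0278
  white: (112 − 121.75)² / 121.75 = 0.7808
χ² = 0.0000 + 1.0278 + 0.7808 = 1.8086 ≈ 1.809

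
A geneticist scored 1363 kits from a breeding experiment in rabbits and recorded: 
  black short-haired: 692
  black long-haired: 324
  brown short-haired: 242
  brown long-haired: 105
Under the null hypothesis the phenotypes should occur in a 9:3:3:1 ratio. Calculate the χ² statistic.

30.930

The 9:3:3:1 ratio has 16 parts, so with N = 1363 the expected counts are:
  black short-haired: 1363 × 9/16 = 766.6875
  black long-haired: 1363 × 3/16 = 255.5625
  brown short-haired: 1363 × 3/16 = 255.5625
  brown long-haired: 1363 × 1/16 = 85.1875
χ² = Σ (O − E)² / E
  black short-haired: (692 − 766.6875)² / 766.6875 = 7.2757
  black long-haired: (324 − 255.5625)² / 255.5625 = 18.3270
  brown short-haired: (242 − 255.5625)² / 255.5625 = 0.7198
  brown long-haired: (105 − 85.1875)² / 85.1875 = 4.6079
χ² = 7.2757 + 18.3270 + 0.7198 + 4.6079 = 30.9304 ≈ 30.930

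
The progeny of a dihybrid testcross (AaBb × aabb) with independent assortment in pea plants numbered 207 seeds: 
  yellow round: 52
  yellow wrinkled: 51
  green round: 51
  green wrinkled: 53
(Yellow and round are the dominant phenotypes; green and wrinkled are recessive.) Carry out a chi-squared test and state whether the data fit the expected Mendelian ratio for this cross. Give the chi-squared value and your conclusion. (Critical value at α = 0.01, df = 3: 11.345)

A dihybrid testcross with independent assortment gives a 1:1:1:1 ratio.
The 1:1:1:1 ratio has 4 parts, so with N = 207 the expected counts are:
  yellow round: 207 × 1/4 = 51.75
  yellow wrinkled: 207 × 1/4 = 51.75
  green round: 207 × 1/4 = 51.75
  green wrinkled: 207 × 1/4 = 51.75
χ² = Σ (O − E)² / E
  yellow round: (52 − 51.75)² / 51.75 = 0.0012
  yellow wrinkled: (51 − 51.75)² / 51.75 = 0.0109
  green round: (51 − 51.75)² / 51.75 = 0.0109
  green wrinkled: (53 − 51.75)² / 51.75 = 0.0302
χ² = 0.0012 + 0.0109 + 0.0109 + 0.0302 = 0.0532 ≈ 0.053
Degrees of freedom = 4 − 1 = 3; critical value at α = 0.01 is 11.345.
Since 0.053 < 11.345, we fail to reject the null hypothesis — the data are consistent with the 1:1:1:1 ratio.

0.053; consistent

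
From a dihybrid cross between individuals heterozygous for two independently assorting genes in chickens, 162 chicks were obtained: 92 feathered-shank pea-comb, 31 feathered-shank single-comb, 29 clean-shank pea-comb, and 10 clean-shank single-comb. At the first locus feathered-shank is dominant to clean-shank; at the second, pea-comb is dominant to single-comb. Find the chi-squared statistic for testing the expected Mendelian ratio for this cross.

A dihybrid F₂ with independent assortment and complete dominance at both loci gives a 9:3:3:1 phenotypic ratio.
Under the 9:3:3:1 hypothesis (Σ ratio = 16, N = 162):
  feathered-shank pea-comb: 162 × 9/16 = 91.125
  feathered-shank single-comb: 162 × 3/16 = 30.375
  clean-shank pea-comb: 162 × 3/16 = 30.375
  clean-shank single-comb: 162 × 1/16 = 10.125
χ² = Σ (O − E)² / E
  feathered-shank pea-comb: (92 − 91.125)² / 91.125 = 0.0084
  feathered-shank single-comb: (31 − 30.375)² / 30.375 = 0.0129
  clean-shank pea-comb: (29 − 30.375)² / 30.375 = 0.0622
  clean-shank single-comb: (10 − 10.125)² / 10.125 = 0.0015
χ² = 0.0084 + 0.0129 + 0.0622 + 0.0015 = 0.085

0.085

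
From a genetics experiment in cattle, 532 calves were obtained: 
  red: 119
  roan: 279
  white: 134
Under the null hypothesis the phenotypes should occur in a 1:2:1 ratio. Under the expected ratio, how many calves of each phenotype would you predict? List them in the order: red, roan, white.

133, 266, 133

Expected counts for N = 532 under a 1:2:1 ratio (total parts = 4):
  red: 532 × 1/4 = 133
  roan: 532 × 2/4 = 266
  white: 532 × 1/4 = 133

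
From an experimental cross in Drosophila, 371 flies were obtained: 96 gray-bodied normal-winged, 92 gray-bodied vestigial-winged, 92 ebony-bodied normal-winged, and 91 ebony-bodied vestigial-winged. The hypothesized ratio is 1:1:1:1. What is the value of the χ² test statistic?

0.159

Expected counts for N = 371 under a 1:1:1:1 ratio (total parts = 4):
  gray-bodied normal-winged: 371 × 1/4 = 92.75
  gray-bodied vestigial-winged: 371 × 1/4 = 92.75
  ebony-bodied normal-winged: 371 × 1/4 = 92.75
  ebony-bodied vestigial-winged: 371 × 1/4 = 92.75
χ² = Σ (O − E)² / E
  gray-bodied normal-winged: (96 − 92.75)² / 92.75 = 0.1139
  gray-bodied vestigial-winged: (92 − 92.75)² / 92.75 = 0.0061
  ebony-bodied normal-winged: (92 − 92.75)² / 92.75 = 0.0061
  ebony-bodied vestigial-winged: (91 − 92.75)² / 92.75 = 0.0330
χ² = 0.1139 + 0.0061 + 0.0061 + 0.0330 = 0.1591 ≈ 0.159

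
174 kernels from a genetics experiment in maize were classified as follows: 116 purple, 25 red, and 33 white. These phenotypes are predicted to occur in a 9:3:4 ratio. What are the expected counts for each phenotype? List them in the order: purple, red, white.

97.875, 32.625, 43.5

Under the 9:3:4 hypothesis (Σ ratio = 16, N = 174):
  purple: 174 × 9/16 = 97.875
  red: 174 × 3/16 = 32.625
  white: 174 × 4/16 = 43.5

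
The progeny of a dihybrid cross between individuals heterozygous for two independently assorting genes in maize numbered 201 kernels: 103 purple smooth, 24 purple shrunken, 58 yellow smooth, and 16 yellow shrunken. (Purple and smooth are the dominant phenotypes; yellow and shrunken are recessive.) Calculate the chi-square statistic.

17.755

A dihybrid F₂ with independent assortment and complete dominance at both loci gives a 9:3:3:1 phenotypic ratio.
Expected counts for N = 201 under a 9:3:3:1 ratio (total parts = 16):
  purple smooth: 201 × 9/16 = 113.0625
  purple shrunken: 201 × 3/16 = 37.6875
  yellow smooth: 201 × 3/16 = 37.6875
  yellow shrunken: 201 × 1/16 = 12.5625
χ² = Σ (O − E)² / E
  purple smooth: (103 − 113.0625)² / 113.0625 = 0.8956
  purple shrunken: (24 − 37.6875)² / 37.6875 = 4.9711
  yellow smooth: (58 − 37.6875)² / 37.6875 = 10.9479
  yellow shrunken: (16 − 12.5625)² / 12.5625 = 0.9406
χ² = 0.8956 + 4.9711 + 10.9479 + 0.9406 = 17.7552 ≈ 17.755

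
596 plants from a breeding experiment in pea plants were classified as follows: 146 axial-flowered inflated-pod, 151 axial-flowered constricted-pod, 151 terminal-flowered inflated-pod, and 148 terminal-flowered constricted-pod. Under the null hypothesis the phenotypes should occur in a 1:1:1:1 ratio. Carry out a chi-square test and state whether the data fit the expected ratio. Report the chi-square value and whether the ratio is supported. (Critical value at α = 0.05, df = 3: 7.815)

The 1:1:1:1 ratio has 4 parts, so with N = 596 the expected counts are:
  axial-flowered inflated-pod: 596 × 1/4 = 149
  axial-flowered constricted-pod: 596 × 1/4 = 149
  terminal-flowered inflated-pod: 596 × 1/4 = 149
  terminal-flowered constricted-pod: 596 × 1/4 = 149
χ² = Σ (O − E)² / E
  axial-flowered inflated-pod: (146 − 149)² / 149 = 0.0604
  axial-flowered constricted-pod: (151 − 149)² / 149 = 0.0268
  terminal-flowered inflated-pod: (151 − 149)² / 149 = 0.0268
  terminal-flowered constricted-pod: (148 − 149)² / 149 = 0.0067
χ² = 0.0604 + 0.0268 + 0.0268 + 0.0067 = 0.1207 ≈ 0.121
Degrees of freedom = 4 − 1 = 3; critical value at α = 0.05 is 7.815.
Since 0.121 < 7.815, we fail to reject the null hypothesis — the data are consistent with the 1:1:1:1 ratio.

0.121; consistent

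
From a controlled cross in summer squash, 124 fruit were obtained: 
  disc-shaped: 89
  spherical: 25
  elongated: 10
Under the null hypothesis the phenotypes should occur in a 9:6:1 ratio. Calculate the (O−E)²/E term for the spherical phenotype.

Expected counts for N = 124 under a 9:6:1 ratio (total parts = 16):
  disc-shaped: 124 × 9/16 = 69.75
  spherical: 124 × 6/16 = 46.5
  elongated: 124 × 1/16 = 7.75
Contribution of spherical: (25 − 46.5)² / 46.5 = 9.9409

9.941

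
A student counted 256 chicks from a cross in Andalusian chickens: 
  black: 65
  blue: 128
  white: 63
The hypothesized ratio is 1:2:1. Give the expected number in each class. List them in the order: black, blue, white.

64, 128, 64

The 1:2:1 ratio has 4 parts, so with N = 256 the expected counts are:
  black: 256 × 1/4 = 64
  blue: 256 × 2/4 = 128
  white: 256 × 1/4 = 64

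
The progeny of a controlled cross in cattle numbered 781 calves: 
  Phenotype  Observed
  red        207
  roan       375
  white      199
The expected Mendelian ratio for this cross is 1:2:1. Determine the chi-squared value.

1.394

Expected counts for N = 781 under a 1:2:1 ratio (total parts = 4):
  red: 781 × 1/4 = 195.25
  roan: 781 × 2/4 = 390.5
  white: 781 × 1/4 = 195.25
χ² = Σ (O − E)² / E
  red: (207 − 195.25)² / 195.25 = 0.7071
  roan: (375 − 390.5)² / 390.5 = 0.6152
  white: (199 − 195.25)² / 195.25 = 0.0720
χ² = 0.7071 + 0.6152 + 0.0720 = 1.3943 ≈ 1.394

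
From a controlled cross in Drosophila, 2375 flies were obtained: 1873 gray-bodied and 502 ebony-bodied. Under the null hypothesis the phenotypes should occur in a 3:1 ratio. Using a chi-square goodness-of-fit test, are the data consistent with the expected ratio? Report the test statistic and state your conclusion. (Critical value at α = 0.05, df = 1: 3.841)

The 3:1 ratio has 4 parts, so with N = 2375 the expected counts are:
  gray-bodied: 2375 × 3/4 = 1781.25
  ebony-bodied: 2375 × 1/4 = 593.75
χ² = Σ (O − E)² / E
  gray-bodied: (1873 − 1781.25)² / 1781.25 = 4.7259
  ebony-bodied: (502 − 593.75)² / 593.75 = 14.1778
χ² = 4.7259 + 14.1778 = 18.9037 ≈ 18.904
Degrees of freedom = 2 − 1 = 1; critical value at α = 0.05 is 3.841.
Since 18.904 > 3.841, we reject the null hypothesis — the data do not fit the 3:1 ratio.

18.904; not consistent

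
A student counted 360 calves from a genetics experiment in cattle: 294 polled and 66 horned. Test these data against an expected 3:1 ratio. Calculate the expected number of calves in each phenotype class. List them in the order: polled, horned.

Under the 3:1 hypothesis (Σ ratio = 4, N = 360):
  polled: 360 × 3/4 = 270
  horned: 360 × 1/4 = 90

270, 90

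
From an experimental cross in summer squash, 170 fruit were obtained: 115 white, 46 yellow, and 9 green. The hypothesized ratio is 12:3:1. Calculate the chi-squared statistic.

7.733

Expected counts for N = 170 under a 12:3:1 ratio (total parts = 16):
  white: 170 × 12/16 = 127.5
  yellow: 170 × 3/16 = 31.875
  green: 170 × 1/16 = 10.625
χ² = Σ (O − E)² / E
  white: (115 − 127.5)² / 127.5 = 1.2255
  yellow: (46 − 31.875)² / 31.875 = 6.2593
  green: (9 − 10.625)² / 10.625 = 0.2485
χ² = 1.2255 + 6.2593 + 0.2485 = 7.7333 ≈ 7.733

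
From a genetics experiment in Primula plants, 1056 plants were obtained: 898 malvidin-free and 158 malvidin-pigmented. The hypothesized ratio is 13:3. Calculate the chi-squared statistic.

The 13:3 ratio has 16 parts, so with N = 1056 the expected counts are:
  malvidin-free: 1056 × 13/16 = 858
  malvidin-pigmented: 1056 × 3/16 = 198
χ² = Σ (O − E)² / E
  malvidin-free: (898 − 858)² / 858 = 1.8648
  malvidin-pigmented: (158 − 198)² / 198 = 8.0808
χ² = 1.8648 + 8.0808 = 9.9456 ≈ 9.946

9.946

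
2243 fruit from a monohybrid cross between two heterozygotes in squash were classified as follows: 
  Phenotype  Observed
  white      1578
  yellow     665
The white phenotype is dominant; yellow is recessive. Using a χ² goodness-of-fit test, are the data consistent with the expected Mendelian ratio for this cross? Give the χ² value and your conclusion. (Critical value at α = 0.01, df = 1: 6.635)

25.842; not consistent

For a monohybrid cross between heterozygotes with complete dominance, the expected phenotypic ratio is 3:1.
The 3:1 ratio has 4 parts, so with N = 2243 the expected counts are:
  white: 2243 × 3/4 = 1682.25
  yellow: 2243 × 1/4 = 560.75
χ² = Σ (O − E)² / E
  white: (1578 − 1682.25)² / 1682.25 = 6.4604
  yellow: (665 − 560.75)² / 560.75 = 19.3813
χ² = 6.4604 + 19.3813 = 25.8417 ≈ 25.842
Degrees of freedom = 2 − 1 = 1; critical value at α = 0.01 is 6.635.
Since 25.842 > 6.635, we reject the null hypothesis — the data do not fit the 3:1 ratio.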